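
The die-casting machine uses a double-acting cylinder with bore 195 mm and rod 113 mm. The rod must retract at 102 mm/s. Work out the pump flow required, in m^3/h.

Q ≈ 7.28 m^3/h

Rod-side annular area A_ann = π/4 × (195² − 113²) = 19840 mm^2
Q = A × v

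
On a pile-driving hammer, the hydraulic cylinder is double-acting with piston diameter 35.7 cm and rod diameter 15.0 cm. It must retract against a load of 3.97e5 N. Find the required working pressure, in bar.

Rod-side annular area A_ann = π/4 × (35.7² − 15.0²) = 824.3 cm^2
Retraction: pressure acts on the annular area.
P = F / A = 3.97e5 N / A

P ≈ 48.2 bar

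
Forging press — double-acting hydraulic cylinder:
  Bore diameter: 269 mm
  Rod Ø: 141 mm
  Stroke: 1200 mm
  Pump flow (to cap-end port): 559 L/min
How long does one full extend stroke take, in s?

Cap-side area A_cap = π/4 × (269 mm)² = 56830 mm^2
Swept volume V = A × L; t = V / Q = A·L / Q

t ≈ 7.32 s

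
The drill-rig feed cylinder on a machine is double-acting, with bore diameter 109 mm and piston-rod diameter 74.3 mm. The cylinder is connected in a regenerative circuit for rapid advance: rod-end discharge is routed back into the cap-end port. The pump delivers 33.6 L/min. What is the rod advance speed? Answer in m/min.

In regeneration the rod-end outflow joins the pump flow into the cap end, so the net volume the pump must supply per unit advance equals the rod cross-section area.
Rod cross-section A_rod = π/4 × (74.3 mm)² = 4336 mm^2
v = Q_pump / A_rod

v ≈ 7.75 m/min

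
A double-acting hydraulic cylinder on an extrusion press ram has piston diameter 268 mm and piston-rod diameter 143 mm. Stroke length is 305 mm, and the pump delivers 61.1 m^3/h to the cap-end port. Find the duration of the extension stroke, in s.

t ≈ 1.01 s

Cap-side area A_cap = π/4 × (268 mm)² = 56410 mm^2
Swept volume V = A × L; t = V / Q = A·L / Q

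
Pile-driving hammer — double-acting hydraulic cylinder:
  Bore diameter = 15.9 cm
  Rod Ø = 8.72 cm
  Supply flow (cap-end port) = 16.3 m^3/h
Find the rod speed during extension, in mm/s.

v ≈ 228 mm/s

Cap-side area A_cap = π/4 × (15.9 cm)² = 198.6 cm^2
v = Q / A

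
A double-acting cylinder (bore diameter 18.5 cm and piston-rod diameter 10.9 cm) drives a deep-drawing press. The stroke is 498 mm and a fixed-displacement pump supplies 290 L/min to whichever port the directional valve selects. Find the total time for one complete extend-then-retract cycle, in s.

Cap-side area A_cap = π/4 × (18.5 cm)² = 268.8 cm^2
Rod-side annular area A_ann = π/4 × (18.5² − 10.9²) = 175.5 cm^2
t_ext = A_cap·L/Q = 2.770 s
t_ret = A_ann·L/Q = 1.808 s
t_cycle = t_ext + t_ret

t ≈ 4.58 s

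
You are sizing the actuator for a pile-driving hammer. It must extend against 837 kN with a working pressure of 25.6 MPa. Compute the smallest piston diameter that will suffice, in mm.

D ≈ 204 mm

Extension force acts on the full piston face: F = P × (π/4)D².
D = √(4F / (πP)) = √(4 × 837 kN / (π × 25.6 MPa))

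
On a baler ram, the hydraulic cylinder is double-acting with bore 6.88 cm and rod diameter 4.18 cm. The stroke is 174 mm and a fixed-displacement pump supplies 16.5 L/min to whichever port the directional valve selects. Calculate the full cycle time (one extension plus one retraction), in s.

t ≈ 3.84 s

Cap-side area A_cap = π/4 × (6.88 cm)² = 37.18 cm^2
Rod-side annular area A_ann = π/4 × (6.88² − 4.18²) = 23.45 cm^2
t_ext = A_cap·L/Q = 2.352 s
t_ret = A_ann·L/Q = 1.484 s
t_cycle = t_ext + t_ret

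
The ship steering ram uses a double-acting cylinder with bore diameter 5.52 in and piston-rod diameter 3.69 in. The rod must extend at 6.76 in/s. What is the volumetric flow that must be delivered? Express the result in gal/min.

Q ≈ 42.0 gal/min

Cap-side area A_cap = π/4 × (5.52 in)² = 23.93 in^2
Q = A × v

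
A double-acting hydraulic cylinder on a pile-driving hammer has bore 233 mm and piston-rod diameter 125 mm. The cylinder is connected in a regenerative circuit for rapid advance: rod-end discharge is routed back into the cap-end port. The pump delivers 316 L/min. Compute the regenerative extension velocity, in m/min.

In regeneration the rod-end outflow joins the pump flow into the cap end, so the net volume the pump must supply per unit advance equals the rod cross-section area.
Rod cross-section A_rod = π/4 × (125 mm)² = 12270 mm^2
v = Q_pump / A_rod

v ≈ 25.7 m/min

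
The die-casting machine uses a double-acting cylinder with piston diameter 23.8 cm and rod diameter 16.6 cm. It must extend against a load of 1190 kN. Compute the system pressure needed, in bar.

P ≈ 267 bar

Cap-side area A_cap = π/4 × (23.8 cm)² = 444.9 cm^2
P = F / A = 1190 kN / A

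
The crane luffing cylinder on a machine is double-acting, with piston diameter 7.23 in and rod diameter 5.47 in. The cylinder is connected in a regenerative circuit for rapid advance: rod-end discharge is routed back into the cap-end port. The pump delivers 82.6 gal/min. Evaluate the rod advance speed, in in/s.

In regeneration the rod-end outflow joins the pump flow into the cap end, so the net volume the pump must supply per unit advance equals the rod cross-section area.
Rod cross-section A_rod = π/4 × (5.47 in)² = 23.50 in^2
v = Q_pump / A_rod

v ≈ 13.5 in/s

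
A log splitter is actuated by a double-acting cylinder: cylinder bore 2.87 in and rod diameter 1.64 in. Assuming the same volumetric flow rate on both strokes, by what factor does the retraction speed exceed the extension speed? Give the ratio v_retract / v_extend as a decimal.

Cap-side area A_cap = π/4 × (2.87 in)² = 6.469 in^2
Rod-side annular area A_ann = π/4 × (2.87² − 1.64²) = 4.357 in^2
For equal Q, v ∝ 1/A, so v_ret/v_ext = A_cap/A_ann.

v_ret/v_ext ≈ 1.48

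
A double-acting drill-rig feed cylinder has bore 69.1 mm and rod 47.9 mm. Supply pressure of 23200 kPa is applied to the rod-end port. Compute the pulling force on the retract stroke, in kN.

Rod-side annular area A_ann = π/4 × (69.1² − 47.9²) = 1948 mm^2
On retraction the pressure acts on the annular area (bore minus rod).
F = P × A_ann

F ≈ 45.2 kN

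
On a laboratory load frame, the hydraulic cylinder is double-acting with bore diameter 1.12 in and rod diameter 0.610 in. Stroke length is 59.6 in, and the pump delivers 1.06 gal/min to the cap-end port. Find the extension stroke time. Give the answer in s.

t ≈ 14.4 s

Cap-side area A_cap = π/4 × (1.12 in)² = 0.9852 in^2
Swept volume V = A × L; t = V / Q = A·L / Q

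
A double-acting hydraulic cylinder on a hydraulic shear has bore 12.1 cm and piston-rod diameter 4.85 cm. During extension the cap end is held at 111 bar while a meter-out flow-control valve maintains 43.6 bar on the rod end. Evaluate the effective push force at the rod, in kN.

Cap-side area A_cap = π/4 × (12.1 cm)² = 115.0 cm^2
Rod-side annular area A_ann = π/4 × (12.1² − 4.85²) = 96.52 cm^2
Net thrust = P_cap·A_cap − P_rod·A_ann = 127.6 kN − 42.08 kN

F ≈ 85.6 kN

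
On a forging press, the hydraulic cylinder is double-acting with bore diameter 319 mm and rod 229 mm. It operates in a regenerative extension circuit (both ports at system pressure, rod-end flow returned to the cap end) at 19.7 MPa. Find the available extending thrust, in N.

With equal pressure on both faces, forces on the annular region cancel; the net push is pressure × rod cross-section.
Rod cross-section A_rod = π/4 × (229 mm)² = 41190 mm^2
F = P × A_rod

F ≈ 8.11e5 N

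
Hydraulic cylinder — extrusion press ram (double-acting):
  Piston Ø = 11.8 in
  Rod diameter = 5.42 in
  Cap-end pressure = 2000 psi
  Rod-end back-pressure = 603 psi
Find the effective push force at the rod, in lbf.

F ≈ 1.67e5 lbf

Cap-side area A_cap = π/4 × (11.8 in)² = 109.4 in^2
Rod-side annular area A_ann = π/4 × (11.8² − 5.42²) = 86.29 in^2
Net thrust = P_cap·A_cap − P_rod·A_ann = 2.187e5 lbf − 52030 lbf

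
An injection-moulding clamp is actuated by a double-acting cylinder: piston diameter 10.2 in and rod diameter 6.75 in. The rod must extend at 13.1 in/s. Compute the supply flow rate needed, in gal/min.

Cap-side area A_cap = π/4 × (10.2 in)² = 81.71 in^2
Q = A × v

Q ≈ 278 gal/min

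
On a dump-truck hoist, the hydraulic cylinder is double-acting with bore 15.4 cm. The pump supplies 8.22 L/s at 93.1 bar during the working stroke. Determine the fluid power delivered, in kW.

Hydraulic power = P × Q

W ≈ 76.5 kW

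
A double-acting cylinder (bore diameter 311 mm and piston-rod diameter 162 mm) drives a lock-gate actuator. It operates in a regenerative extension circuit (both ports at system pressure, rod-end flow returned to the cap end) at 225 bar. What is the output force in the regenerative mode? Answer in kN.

With equal pressure on both faces, forces on the annular region cancel; the net push is pressure × rod cross-section.
Rod cross-section A_rod = π/4 × (162 mm)² = 20610 mm^2
F = P × A_rod

F ≈ 464 kN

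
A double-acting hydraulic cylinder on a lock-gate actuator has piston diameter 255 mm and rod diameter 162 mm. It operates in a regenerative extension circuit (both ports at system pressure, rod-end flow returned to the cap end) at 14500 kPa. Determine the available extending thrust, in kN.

With equal pressure on both faces, forces on the annular region cancel; the net push is pressure × rod cross-section.
Rod cross-section A_rod = π/4 × (162 mm)² = 20610 mm^2
F = P × A_rod

F ≈ 299 kN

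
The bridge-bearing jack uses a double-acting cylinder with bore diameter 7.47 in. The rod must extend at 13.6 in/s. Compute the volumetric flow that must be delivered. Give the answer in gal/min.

Q ≈ 155 gal/min

Cap-side area A_cap = π/4 × (7.47 in)² = 43.83 in^2
Q = A × v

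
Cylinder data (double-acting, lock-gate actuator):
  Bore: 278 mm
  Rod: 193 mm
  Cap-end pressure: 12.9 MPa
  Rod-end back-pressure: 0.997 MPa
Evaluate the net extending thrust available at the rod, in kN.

F ≈ 752 kN

Cap-side area A_cap = π/4 × (278 mm)² = 60700 mm^2
Rod-side annular area A_ann = π/4 × (278² − 193²) = 31440 mm^2
Net thrust = P_cap·A_cap − P_rod·A_ann = 783.0 kN − 31.35 kN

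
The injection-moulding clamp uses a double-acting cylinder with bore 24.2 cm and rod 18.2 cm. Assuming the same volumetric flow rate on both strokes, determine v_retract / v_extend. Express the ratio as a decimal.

v_ret/v_ext ≈ 2.30

Cap-side area A_cap = π/4 × (24.2 cm)² = 460.0 cm^2
Rod-side annular area A_ann = π/4 × (24.2² − 18.2²) = 199.8 cm^2
For equal Q, v ∝ 1/A, so v_ret/v_ext = A_cap/A_ann.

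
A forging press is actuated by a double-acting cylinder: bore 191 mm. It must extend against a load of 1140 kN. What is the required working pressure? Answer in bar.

Cap-side area A_cap = π/4 × (191 mm)² = 28650 mm^2
P = F / A = 1140 kN / A

P ≈ 398 bar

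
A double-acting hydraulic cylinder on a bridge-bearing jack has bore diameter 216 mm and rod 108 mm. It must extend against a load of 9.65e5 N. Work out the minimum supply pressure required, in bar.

Cap-side area A_cap = π/4 × (216 mm)² = 36640 mm^2
P = F / A = 9.65e5 N / A

P ≈ 263 bar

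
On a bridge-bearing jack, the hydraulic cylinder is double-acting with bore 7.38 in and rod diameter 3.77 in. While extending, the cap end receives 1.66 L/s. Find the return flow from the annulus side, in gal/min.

Q_out ≈ 19.4 gal/min

Cap-side area A_cap = π/4 × (7.38 in)² = 42.78 in^2
Rod-side annular area A_ann = π/4 × (7.38² − 3.77²) = 31.61 in^2
Piston speed v = Q_in/A_cap; rod-end outflow Q_out = v × A_ann = Q_in × A_ann/A_cap.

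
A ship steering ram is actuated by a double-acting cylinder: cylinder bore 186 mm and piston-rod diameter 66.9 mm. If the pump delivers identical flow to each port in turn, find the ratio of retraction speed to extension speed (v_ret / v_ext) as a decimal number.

Cap-side area A_cap = π/4 × (186 mm)² = 27170 mm^2
Rod-side annular area A_ann = π/4 × (186² − 66.9²) = 23660 mm^2
For equal Q, v ∝ 1/A, so v_ret/v_ext = A_cap/A_ann.

v_ret/v_ext ≈ 1.15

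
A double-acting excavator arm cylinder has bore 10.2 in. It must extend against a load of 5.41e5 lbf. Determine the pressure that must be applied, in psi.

P ≈ 6620 psi

Cap-side area A_cap = π/4 × (10.2 in)² = 81.71 in^2
P = F / A = 5.41e5 lbf / A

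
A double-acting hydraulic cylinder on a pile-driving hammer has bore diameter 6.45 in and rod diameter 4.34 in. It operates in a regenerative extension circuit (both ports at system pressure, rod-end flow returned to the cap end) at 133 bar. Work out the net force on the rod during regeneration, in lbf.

With equal pressure on both faces, forces on the annular region cancel; the net push is pressure × rod cross-section.
Rod cross-section A_rod = π/4 × (4.34 in)² = 14.79 in^2
F = P × A_rod

F ≈ 28500 lbf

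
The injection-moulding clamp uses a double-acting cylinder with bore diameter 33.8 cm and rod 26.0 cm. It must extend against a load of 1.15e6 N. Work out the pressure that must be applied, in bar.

P ≈ 128 bar

Cap-side area A_cap = π/4 × (33.8 cm)² = 897.3 cm^2
P = F / A = 1.15e6 N / A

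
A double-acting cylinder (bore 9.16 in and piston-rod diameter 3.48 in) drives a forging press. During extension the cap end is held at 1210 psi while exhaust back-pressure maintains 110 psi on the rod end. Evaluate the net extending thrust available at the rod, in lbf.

Cap-side area A_cap = π/4 × (9.16 in)² = 65.90 in^2
Rod-side annular area A_ann = π/4 × (9.16² − 3.48²) = 56.39 in^2
Net thrust = P_cap·A_cap − P_rod·A_ann = 79740 lbf − 6203 lbf

F ≈ 73500 lbf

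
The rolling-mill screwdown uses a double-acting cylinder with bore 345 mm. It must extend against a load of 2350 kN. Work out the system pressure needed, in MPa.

P ≈ 25.1 MPa

Cap-side area A_cap = π/4 × (345 mm)² = 93480 mm^2
P = F / A = 2350 kN / A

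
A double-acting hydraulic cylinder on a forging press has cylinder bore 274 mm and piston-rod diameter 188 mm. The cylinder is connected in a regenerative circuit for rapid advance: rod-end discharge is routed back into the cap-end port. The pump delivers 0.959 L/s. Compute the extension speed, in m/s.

In regeneration the rod-end outflow joins the pump flow into the cap end, so the net volume the pump must supply per unit advance equals the rod cross-section area.
Rod cross-section A_rod = π/4 × (188 mm)² = 27760 mm^2
v = Q_pump / A_rod

v ≈ 0.0345 m/s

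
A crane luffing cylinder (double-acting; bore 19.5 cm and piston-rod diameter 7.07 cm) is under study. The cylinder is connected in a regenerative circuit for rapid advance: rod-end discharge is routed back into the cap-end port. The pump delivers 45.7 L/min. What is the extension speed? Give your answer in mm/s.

In regeneration the rod-end outflow joins the pump flow into the cap end, so the net volume the pump must supply per unit advance equals the rod cross-section area.
Rod cross-section A_rod = π/4 × (7.07 cm)² = 39.26 cm^2
v = Q_pump / A_rod

v ≈ 194 mm/s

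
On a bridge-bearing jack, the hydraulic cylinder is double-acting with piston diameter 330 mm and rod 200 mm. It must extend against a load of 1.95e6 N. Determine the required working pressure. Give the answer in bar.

P ≈ 228 bar

Cap-side area A_cap = π/4 × (330 mm)² = 85530 mm^2
P = F / A = 1.95e6 N / A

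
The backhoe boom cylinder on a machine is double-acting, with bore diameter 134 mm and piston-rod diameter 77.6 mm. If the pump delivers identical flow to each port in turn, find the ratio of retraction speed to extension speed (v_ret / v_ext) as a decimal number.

Cap-side area A_cap = π/4 × (134 mm)² = 14100 mm^2
Rod-side annular area A_ann = π/4 × (134² − 77.6²) = 9373 mm^2
For equal Q, v ∝ 1/A, so v_ret/v_ext = A_cap/A_ann.

v_ret/v_ext ≈ 1.50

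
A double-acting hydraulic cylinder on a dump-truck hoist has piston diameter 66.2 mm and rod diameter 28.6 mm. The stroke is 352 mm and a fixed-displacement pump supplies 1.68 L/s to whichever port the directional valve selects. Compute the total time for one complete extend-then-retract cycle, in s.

Cap-side area A_cap = π/4 × (66.2 mm)² = 3442 mm^2
Rod-side annular area A_ann = π/4 × (66.2² − 28.6²) = 2800 mm^2
t_ext = A_cap·L/Q = 0.7212 s
t_ret = A_ann·L/Q = 0.5866 s
t_cycle = t_ext + t_ret

t ≈ 1.31 s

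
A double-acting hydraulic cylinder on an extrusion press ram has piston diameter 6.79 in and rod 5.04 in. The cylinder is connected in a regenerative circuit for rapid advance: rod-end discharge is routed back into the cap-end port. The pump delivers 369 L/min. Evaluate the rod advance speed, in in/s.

In regeneration the rod-end outflow joins the pump flow into the cap end, so the net volume the pump must supply per unit advance equals the rod cross-section area.
Rod cross-section A_rod = π/4 × (5.04 in)² = 19.95 in^2
v = Q_pump / A_rod

v ≈ 18.8 in/s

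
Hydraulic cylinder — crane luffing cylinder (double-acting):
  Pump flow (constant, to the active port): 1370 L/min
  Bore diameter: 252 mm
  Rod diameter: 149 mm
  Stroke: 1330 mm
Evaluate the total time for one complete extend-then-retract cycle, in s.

Cap-side area A_cap = π/4 × (252 mm)² = 49880 mm^2
Rod-side annular area A_ann = π/4 × (252² − 149²) = 32440 mm^2
t_ext = A_cap·L/Q = 2.905 s
t_ret = A_ann·L/Q = 1.890 s
t_cycle = t_ext + t_ret

t ≈ 4.79 s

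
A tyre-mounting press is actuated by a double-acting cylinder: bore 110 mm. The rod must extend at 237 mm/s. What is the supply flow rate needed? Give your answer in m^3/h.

Cap-side area A_cap = π/4 × (110 mm)² = 9503 mm^2
Q = A × v

Q ≈ 8.11 m^3/h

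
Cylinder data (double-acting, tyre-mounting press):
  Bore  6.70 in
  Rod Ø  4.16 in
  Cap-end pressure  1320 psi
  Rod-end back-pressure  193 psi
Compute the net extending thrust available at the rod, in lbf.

F ≈ 42400 lbf

Cap-side area A_cap = π/4 × (6.70 in)² = 35.26 in^2
Rod-side annular area A_ann = π/4 × (6.70² − 4.16²) = 21.66 in^2
Net thrust = P_cap·A_cap − P_rod·A_ann = 46540 lbf − 4181 lbf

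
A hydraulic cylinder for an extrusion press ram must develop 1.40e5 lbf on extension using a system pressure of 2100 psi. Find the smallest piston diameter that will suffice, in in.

D ≈ 9.21 in

Extension force acts on the full piston face: F = P × (π/4)D².
D = √(4F / (πP)) = √(4 × 1.40e5 lbf / (π × 2100 psi))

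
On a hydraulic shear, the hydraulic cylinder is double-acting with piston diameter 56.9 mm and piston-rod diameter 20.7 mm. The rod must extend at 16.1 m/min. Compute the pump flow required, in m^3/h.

Q ≈ 2.46 m^3/h

Cap-side area A_cap = π/4 × (56.9 mm)² = 2543 mm^2
Q = A × v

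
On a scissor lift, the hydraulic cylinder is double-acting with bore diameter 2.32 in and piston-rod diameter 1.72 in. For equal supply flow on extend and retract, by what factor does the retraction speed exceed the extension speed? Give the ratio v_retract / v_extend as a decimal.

Cap-side area A_cap = π/4 × (2.32 in)² = 4.227 in^2
Rod-side annular area A_ann = π/4 × (2.32² − 1.72²) = 1.904 in^2
For equal Q, v ∝ 1/A, so v_ret/v_ext = A_cap/A_ann.

v_ret/v_ext ≈ 2.22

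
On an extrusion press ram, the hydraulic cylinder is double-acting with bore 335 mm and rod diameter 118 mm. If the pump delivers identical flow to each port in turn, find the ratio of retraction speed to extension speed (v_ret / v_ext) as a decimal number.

Cap-side area A_cap = π/4 × (335 mm)² = 88140 mm^2
Rod-side annular area A_ann = π/4 × (335² − 118²) = 77210 mm^2
For equal Q, v ∝ 1/A, so v_ret/v_ext = A_cap/A_ann.

v_ret/v_ext ≈ 1.14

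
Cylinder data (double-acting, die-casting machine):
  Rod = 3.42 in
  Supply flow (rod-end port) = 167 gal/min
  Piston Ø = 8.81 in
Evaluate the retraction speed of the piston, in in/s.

Rod-side annular area A_ann = π/4 × (8.81² − 3.42²) = 51.77 in^2
Flow into the rod-end port fills the annular volume.
v = Q / A

v ≈ 12.4 in/s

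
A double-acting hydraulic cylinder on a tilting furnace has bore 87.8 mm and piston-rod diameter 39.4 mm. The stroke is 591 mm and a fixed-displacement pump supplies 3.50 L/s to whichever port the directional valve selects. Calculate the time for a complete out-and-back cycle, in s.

t ≈ 1.84 s

Cap-side area A_cap = π/4 × (87.8 mm)² = 6055 mm^2
Rod-side annular area A_ann = π/4 × (87.8² − 39.4²) = 4835 mm^2
t_ext = A_cap·L/Q = 1.022 s
t_ret = A_ann·L/Q = 0.8165 s
t_cycle = t_ext + t_ret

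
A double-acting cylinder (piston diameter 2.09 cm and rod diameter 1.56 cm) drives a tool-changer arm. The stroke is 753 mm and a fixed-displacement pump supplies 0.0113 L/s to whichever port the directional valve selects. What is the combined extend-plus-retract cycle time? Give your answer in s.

t ≈ 33.0 s

Cap-side area A_cap = π/4 × (2.09 cm)² = 3.431 cm^2
Rod-side annular area A_ann = π/4 × (2.09² − 1.56²) = 1.519 cm^2
t_ext = A_cap·L/Q = 22.86 s
t_ret = A_ann·L/Q = 10.12 s
t_cycle = t_ext + t_ret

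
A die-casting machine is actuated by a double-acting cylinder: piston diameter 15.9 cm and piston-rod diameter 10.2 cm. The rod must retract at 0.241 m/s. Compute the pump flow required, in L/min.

Rod-side annular area A_ann = π/4 × (15.9² − 10.2²) = 116.8 cm^2
Q = A × v

Q ≈ 169 L/min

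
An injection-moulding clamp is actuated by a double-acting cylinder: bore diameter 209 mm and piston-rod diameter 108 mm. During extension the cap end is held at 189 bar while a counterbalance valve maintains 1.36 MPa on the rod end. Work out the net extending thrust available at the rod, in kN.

F ≈ 614 kN

Cap-side area A_cap = π/4 × (209 mm)² = 34310 mm^2
Rod-side annular area A_ann = π/4 × (209² − 108²) = 25150 mm^2
Net thrust = P_cap·A_cap − P_rod·A_ann = 648.4 kN − 34.20 kN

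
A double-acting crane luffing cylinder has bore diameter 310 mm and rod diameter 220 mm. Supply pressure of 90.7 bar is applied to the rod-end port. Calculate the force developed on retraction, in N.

F ≈ 3.40e5 N

Rod-side annular area A_ann = π/4 × (310² − 220²) = 37460 mm^2
On retraction the pressure acts on the annular area (bore minus rod).
F = P × A_ann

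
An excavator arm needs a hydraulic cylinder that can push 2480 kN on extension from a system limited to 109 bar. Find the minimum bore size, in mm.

Extension force acts on the full piston face: F = P × (π/4)D².
D = √(4F / (πP)) = √(4 × 2480 kN / (π × 109 bar))

D ≈ 538 mm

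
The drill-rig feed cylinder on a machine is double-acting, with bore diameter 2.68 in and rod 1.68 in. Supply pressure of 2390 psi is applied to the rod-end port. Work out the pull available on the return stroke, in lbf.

F ≈ 8180 lbf

Rod-side annular area A_ann = π/4 × (2.68² − 1.68²) = 3.424 in^2
On retraction the pressure acts on the annular area (bore minus rod).
F = P × A_ann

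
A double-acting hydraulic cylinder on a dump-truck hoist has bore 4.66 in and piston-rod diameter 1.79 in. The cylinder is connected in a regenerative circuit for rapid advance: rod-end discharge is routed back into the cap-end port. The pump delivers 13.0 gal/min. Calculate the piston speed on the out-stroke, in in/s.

In regeneration the rod-end outflow joins the pump flow into the cap end, so the net volume the pump must supply per unit advance equals the rod cross-section area.
Rod cross-section A_rod = π/4 × (1.79 in)² = 2.516 in^2
v = Q_pump / A_rod

v ≈ 19.9 in/s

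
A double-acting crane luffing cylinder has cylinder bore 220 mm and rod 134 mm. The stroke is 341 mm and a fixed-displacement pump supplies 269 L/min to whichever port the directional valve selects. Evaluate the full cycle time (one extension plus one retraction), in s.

Cap-side area A_cap = π/4 × (220 mm)² = 38010 mm^2
Rod-side annular area A_ann = π/4 × (220² − 134²) = 23910 mm^2
t_ext = A_cap·L/Q = 2.891 s
t_ret = A_ann·L/Q = 1.819 s
t_cycle = t_ext + t_ret

t ≈ 4.71 s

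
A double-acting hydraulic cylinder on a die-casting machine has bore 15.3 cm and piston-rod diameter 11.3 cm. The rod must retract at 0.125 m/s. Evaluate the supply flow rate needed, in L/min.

Rod-side annular area A_ann = π/4 × (15.3² − 11.3²) = 83.57 cm^2
Q = A × v

Q ≈ 62.7 L/min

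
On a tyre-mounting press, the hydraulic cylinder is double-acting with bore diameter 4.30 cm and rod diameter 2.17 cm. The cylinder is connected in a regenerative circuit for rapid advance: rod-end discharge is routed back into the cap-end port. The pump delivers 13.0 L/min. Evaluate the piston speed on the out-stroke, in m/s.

v ≈ 0.586 m/s

In regeneration the rod-end outflow joins the pump flow into the cap end, so the net volume the pump must supply per unit advance equals the rod cross-section area.
Rod cross-section A_rod = π/4 × (2.17 cm)² = 3.698 cm^2
v = Q_pump / A_rod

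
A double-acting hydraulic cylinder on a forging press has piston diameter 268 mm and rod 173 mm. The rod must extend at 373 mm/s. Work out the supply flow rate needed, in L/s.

Q ≈ 21.0 L/s

Cap-side area A_cap = π/4 × (268 mm)² = 56410 mm^2
Q = A × v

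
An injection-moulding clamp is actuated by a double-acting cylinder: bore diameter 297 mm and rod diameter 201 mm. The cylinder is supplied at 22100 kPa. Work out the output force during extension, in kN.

Cap-side area A_cap = π/4 × (297 mm)² = 69280 mm^2
F = P × A_cap = 22100 kPa × A_cap

F ≈ 1530 kN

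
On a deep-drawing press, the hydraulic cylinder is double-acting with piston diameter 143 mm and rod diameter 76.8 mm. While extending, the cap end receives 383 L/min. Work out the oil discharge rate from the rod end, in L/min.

Cap-side area A_cap = π/4 × (143 mm)² = 16060 mm^2
Rod-side annular area A_ann = π/4 × (143² − 76.8²) = 11430 mm^2
Piston speed v = Q_in/A_cap; rod-end outflow Q_out = v × A_ann = Q_in × A_ann/A_cap.

Q_out ≈ 273 L/min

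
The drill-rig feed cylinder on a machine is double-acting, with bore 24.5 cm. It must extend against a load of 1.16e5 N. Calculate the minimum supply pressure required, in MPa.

P ≈ 2.46 MPa

Cap-side area A_cap = π/4 × (24.5 cm)² = 471.4 cm^2
P = F / A = 1.16e5 N / A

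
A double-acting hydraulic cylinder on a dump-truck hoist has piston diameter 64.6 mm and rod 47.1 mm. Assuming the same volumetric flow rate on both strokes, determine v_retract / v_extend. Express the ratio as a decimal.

Cap-side area A_cap = π/4 × (64.6 mm)² = 3278 mm^2
Rod-side annular area A_ann = π/4 × (64.6² − 47.1²) = 1535 mm^2
For equal Q, v ∝ 1/A, so v_ret/v_ext = A_cap/A_ann.

v_ret/v_ext ≈ 2.13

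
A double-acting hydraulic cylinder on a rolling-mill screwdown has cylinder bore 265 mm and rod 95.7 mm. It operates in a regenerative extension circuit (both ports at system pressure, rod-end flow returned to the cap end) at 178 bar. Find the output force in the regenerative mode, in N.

F ≈ 1.28e5 N

With equal pressure on both faces, forces on the annular region cancel; the net push is pressure × rod cross-section.
Rod cross-section A_rod = π/4 × (95.7 mm)² = 7193 mm^2
F = P × A_rod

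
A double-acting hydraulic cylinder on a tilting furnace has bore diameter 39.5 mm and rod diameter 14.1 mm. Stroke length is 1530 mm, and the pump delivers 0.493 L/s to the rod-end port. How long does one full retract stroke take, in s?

Rod-side annular area A_ann = π/4 × (39.5² − 14.1²) = 1069 mm^2
Swept volume V = A × L; t = V / Q = A·L / Q

t ≈ 3.32 s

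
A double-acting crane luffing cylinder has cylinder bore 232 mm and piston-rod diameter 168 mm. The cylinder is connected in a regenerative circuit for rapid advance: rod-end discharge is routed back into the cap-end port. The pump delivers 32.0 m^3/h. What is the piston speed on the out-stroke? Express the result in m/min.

In regeneration the rod-end outflow joins the pump flow into the cap end, so the net volume the pump must supply per unit advance equals the rod cross-section area.
Rod cross-section A_rod = π/4 × (168 mm)² = 22170 mm^2
v = Q_pump / A_rod

v ≈ 24.1 m/min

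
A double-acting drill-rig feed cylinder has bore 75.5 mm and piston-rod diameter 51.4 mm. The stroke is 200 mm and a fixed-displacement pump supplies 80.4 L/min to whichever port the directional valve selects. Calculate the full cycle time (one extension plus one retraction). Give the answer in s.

t ≈ 1.03 s

Cap-side area A_cap = π/4 × (75.5 mm)² = 4477 mm^2
Rod-side annular area A_ann = π/4 × (75.5² − 51.4²) = 2402 mm^2
t_ext = A_cap·L/Q = 0.6682 s
t_ret = A_ann·L/Q = 0.3585 s
t_cycle = t_ext + t_ret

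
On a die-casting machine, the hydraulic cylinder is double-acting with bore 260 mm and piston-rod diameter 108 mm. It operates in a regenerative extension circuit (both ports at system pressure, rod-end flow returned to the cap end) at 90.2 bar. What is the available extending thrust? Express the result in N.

With equal pressure on both faces, forces on the annular region cancel; the net push is pressure × rod cross-section.
Rod cross-section A_rod = π/4 × (108 mm)² = 9161 mm^2
F = P × A_rod

F ≈ 82600 N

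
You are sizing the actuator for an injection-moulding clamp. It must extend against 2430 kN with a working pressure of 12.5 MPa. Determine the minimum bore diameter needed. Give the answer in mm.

Extension force acts on the full piston face: F = P × (π/4)D².
D = √(4F / (πP)) = √(4 × 2430 kN / (π × 12.5 MPa))

D ≈ 498 mm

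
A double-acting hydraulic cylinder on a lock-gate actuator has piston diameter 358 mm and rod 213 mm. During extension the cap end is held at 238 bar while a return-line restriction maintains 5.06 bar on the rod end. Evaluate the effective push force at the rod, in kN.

F ≈ 2360 kN

Cap-side area A_cap = π/4 × (358 mm)² = 1.007e5 mm^2
Rod-side annular area A_ann = π/4 × (358² − 213²) = 65030 mm^2
Net thrust = P_cap·A_cap − P_rod·A_ann = 2396 kN − 32.90 kN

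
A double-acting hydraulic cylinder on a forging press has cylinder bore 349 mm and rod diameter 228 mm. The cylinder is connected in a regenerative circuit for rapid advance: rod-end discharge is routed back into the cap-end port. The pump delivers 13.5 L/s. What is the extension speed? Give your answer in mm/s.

v ≈ 331 mm/s

In regeneration the rod-end outflow joins the pump flow into the cap end, so the net volume the pump must supply per unit advance equals the rod cross-section area.
Rod cross-section A_rod = π/4 × (228 mm)² = 40830 mm^2
v = Q_pump / A_rod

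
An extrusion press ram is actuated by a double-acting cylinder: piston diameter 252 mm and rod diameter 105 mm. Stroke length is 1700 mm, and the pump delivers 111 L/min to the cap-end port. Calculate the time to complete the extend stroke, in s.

t ≈ 45.8 s

Cap-side area A_cap = π/4 × (252 mm)² = 49880 mm^2
Swept volume V = A × L; t = V / Q = A·L / Q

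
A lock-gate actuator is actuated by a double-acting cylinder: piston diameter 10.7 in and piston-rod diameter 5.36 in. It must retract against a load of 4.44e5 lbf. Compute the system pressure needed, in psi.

Rod-side annular area A_ann = π/4 × (10.7² − 5.36²) = 67.36 in^2
Retraction: pressure acts on the annular area.
P = F / A = 4.44e5 lbf / A

P ≈ 6590 psi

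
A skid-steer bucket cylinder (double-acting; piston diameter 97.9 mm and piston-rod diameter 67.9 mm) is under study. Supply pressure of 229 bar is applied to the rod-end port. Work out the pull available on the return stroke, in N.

F ≈ 89500 N

Rod-side annular area A_ann = π/4 × (97.9² − 67.9²) = 3907 mm^2
On retraction the pressure acts on the annular area (bore minus rod).
F = P × A_ann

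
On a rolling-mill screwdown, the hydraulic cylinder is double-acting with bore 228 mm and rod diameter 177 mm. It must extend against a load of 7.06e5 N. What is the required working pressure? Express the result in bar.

P ≈ 173 bar

Cap-side area A_cap = π/4 × (228 mm)² = 40830 mm^2
P = F / A = 7.06e5 N / A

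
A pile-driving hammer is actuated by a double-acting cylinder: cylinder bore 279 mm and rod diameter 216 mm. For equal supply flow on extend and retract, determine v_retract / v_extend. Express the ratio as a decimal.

Cap-side area A_cap = π/4 × (279 mm)² = 61140 mm^2
Rod-side annular area A_ann = π/4 × (279² − 216²) = 24490 mm^2
For equal Q, v ∝ 1/A, so v_ret/v_ext = A_cap/A_ann.

v_ret/v_ext ≈ 2.50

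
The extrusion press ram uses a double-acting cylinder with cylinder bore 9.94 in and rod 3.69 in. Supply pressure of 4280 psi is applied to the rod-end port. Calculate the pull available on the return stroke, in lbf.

Rod-side annular area A_ann = π/4 × (9.94² − 3.69²) = 66.91 in^2
On retraction the pressure acts on the annular area (bore minus rod).
F = P × A_ann

F ≈ 2.86e5 lbf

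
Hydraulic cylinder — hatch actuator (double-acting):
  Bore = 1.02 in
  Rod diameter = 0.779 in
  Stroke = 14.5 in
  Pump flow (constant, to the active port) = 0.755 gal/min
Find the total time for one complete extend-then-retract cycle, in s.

Cap-side area A_cap = π/4 × (1.02 in)² = 0.8171 in^2
Rod-side annular area A_ann = π/4 × (1.02² − 0.779²) = 0.3405 in^2
t_ext = A_cap·L/Q = 4.076 s
t_ret = A_ann·L/Q = 1.699 s
t_cycle = t_ext + t_ret

t ≈ 5.77 s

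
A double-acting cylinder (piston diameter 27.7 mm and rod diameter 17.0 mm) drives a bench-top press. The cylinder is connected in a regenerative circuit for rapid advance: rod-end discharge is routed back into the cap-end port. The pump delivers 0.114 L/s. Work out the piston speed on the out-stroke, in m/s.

In regeneration the rod-end outflow joins the pump flow into the cap end, so the net volume the pump must supply per unit advance equals the rod cross-section area.
Rod cross-section A_rod = π/4 × (17.0 mm)² = 227.0 mm^2
v = Q_pump / A_rod

v ≈ 0.502 m/s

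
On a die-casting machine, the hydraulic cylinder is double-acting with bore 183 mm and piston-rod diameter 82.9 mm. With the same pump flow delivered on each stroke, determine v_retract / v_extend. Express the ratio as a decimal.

Cap-side area A_cap = π/4 × (183 mm)² = 26300 mm^2
Rod-side annular area A_ann = π/4 × (183² − 82.9²) = 20900 mm^2
For equal Q, v ∝ 1/A, so v_ret/v_ext = A_cap/A_ann.

v_ret/v_ext ≈ 1.26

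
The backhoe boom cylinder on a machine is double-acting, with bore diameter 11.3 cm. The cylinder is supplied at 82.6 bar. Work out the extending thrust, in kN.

F ≈ 82.8 kN

Cap-side area A_cap = π/4 × (11.3 cm)² = 100.3 cm^2
F = P × A_cap = 82.6 bar × A_cap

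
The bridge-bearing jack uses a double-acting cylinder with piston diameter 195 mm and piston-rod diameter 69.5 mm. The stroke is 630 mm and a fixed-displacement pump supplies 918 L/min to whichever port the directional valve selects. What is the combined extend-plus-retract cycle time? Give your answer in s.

t ≈ 2.30 s

Cap-side area A_cap = π/4 × (195 mm)² = 29860 mm^2
Rod-side annular area A_ann = π/4 × (195² − 69.5²) = 26070 mm^2
t_ext = A_cap·L/Q = 1.230 s
t_ret = A_ann·L/Q = 1.074 s
t_cycle = t_ext + t_ret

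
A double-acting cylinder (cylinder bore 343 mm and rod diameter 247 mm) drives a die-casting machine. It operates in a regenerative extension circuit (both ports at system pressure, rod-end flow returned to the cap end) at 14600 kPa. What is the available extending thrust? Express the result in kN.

With equal pressure on both faces, forces on the annular region cancel; the net push is pressure × rod cross-section.
Rod cross-section A_rod = π/4 × (247 mm)² = 47920 mm^2
F = P × A_rod

F ≈ 700 kN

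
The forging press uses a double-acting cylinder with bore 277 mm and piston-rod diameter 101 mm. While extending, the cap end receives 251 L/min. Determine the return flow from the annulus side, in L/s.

Cap-side area A_cap = π/4 × (277 mm)² = 60260 mm^2
Rod-side annular area A_ann = π/4 × (277² − 101²) = 52250 mm^2
Piston speed v = Q_in/A_cap; rod-end outflow Q_out = v × A_ann = Q_in × A_ann/A_cap.

Q_out ≈ 3.63 L/s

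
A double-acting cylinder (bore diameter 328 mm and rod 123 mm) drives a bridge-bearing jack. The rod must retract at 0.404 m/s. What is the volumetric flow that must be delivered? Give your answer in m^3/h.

Rod-side annular area A_ann = π/4 × (328² − 123²) = 72610 mm^2
Q = A × v

Q ≈ 106 m^3/h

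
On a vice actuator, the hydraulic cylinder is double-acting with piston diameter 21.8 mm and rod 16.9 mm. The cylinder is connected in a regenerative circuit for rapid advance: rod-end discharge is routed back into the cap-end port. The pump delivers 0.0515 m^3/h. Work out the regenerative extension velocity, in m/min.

In regeneration the rod-end outflow joins the pump flow into the cap end, so the net volume the pump must supply per unit advance equals the rod cross-section area.
Rod cross-section A_rod = π/4 × (16.9 mm)² = 224.3 mm^2
v = Q_pump / A_rod

v ≈ 3.83 m/min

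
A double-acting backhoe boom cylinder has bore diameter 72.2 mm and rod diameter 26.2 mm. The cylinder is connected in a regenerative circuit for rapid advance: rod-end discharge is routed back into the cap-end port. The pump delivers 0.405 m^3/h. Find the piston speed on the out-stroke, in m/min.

v ≈ 12.5 m/min

In regeneration the rod-end outflow joins the pump flow into the cap end, so the net volume the pump must supply per unit advance equals the rod cross-section area.
Rod cross-section A_rod = π/4 × (26.2 mm)² = 539.1 mm^2
v = Q_pump / A_rod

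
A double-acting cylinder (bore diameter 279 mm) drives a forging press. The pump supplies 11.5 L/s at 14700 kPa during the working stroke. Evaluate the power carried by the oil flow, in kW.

W ≈ 169 kW

Hydraulic power = P × Q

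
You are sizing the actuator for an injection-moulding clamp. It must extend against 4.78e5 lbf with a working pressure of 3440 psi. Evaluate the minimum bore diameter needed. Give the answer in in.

D ≈ 13.3 in

Extension force acts on the full piston face: F = P × (π/4)D².
D = √(4F / (πP)) = √(4 × 4.78e5 lbf / (π × 3440 psi))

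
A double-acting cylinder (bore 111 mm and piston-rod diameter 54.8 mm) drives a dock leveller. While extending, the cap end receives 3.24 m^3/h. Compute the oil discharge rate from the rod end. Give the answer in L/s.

Q_out ≈ 0.681 L/s

Cap-side area A_cap = π/4 × (111 mm)² = 9677 mm^2
Rod-side annular area A_ann = π/4 × (111² − 54.8²) = 7318 mm^2
Piston speed v = Q_in/A_cap; rod-end outflow Q_out = v × A_ann = Q_in × A_ann/A_cap.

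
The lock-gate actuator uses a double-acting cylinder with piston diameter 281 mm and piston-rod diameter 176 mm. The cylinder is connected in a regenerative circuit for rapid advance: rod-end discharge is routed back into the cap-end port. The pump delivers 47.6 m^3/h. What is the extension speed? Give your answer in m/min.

v ≈ 32.6 m/min

In regeneration the rod-end outflow joins the pump flow into the cap end, so the net volume the pump must supply per unit advance equals the rod cross-section area.
Rod cross-section A_rod = π/4 × (176 mm)² = 24330 mm^2
v = Q_pump / A_rod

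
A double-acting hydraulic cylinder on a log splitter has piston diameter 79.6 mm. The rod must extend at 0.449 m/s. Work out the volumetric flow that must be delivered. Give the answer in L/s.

Q ≈ 2.23 L/s

Cap-side area A_cap = π/4 × (79.6 mm)² = 4976 mm^2
Q = A × v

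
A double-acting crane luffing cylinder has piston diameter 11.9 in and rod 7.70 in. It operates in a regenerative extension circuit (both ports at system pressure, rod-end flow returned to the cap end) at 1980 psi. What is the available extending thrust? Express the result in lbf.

F ≈ 92200 lbf

With equal pressure on both faces, forces on the annular region cancel; the net push is pressure × rod cross-section.
Rod cross-section A_rod = π/4 × (7.70 in)² = 46.57 in^2
F = P × A_rod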